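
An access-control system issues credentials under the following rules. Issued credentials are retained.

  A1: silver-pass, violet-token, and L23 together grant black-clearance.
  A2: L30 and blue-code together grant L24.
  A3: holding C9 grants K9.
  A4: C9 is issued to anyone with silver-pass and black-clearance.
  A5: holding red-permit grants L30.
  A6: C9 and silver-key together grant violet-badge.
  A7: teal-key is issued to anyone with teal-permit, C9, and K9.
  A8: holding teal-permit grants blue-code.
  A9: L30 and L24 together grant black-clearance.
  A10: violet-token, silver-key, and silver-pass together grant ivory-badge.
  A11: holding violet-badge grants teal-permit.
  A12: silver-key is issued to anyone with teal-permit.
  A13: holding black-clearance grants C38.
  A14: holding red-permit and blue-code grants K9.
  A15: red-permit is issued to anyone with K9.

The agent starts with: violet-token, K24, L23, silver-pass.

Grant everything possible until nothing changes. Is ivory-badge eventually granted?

No

ivory-badge would need violet-token, silver-key, and silver-pass (A10), but silver-key is never granted.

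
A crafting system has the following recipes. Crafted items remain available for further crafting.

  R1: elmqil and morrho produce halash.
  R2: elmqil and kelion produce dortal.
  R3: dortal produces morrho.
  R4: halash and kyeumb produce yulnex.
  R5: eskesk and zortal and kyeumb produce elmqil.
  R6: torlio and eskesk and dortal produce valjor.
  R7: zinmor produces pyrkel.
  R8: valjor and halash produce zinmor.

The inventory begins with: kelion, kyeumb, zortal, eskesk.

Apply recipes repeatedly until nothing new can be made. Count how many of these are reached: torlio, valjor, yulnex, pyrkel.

eskesk and zortal and kyeumb → elmqil (R5).
Using R2, elmqil and kelion make dortal.
Using R3, dortal makes morrho.
Using R1, elmqil and morrho make halash.
Using R4, halash and kyeumb make yulnex.
No rule produces torlio, and it is not given.
valjor would need torlio, eskesk, and dortal (R6), but torlio is never obtained.
yulnex: reached.
pyrkel would need zinmor (R7), but zinmor is never obtained.
Reached: yulnex — 1 of the 4.

1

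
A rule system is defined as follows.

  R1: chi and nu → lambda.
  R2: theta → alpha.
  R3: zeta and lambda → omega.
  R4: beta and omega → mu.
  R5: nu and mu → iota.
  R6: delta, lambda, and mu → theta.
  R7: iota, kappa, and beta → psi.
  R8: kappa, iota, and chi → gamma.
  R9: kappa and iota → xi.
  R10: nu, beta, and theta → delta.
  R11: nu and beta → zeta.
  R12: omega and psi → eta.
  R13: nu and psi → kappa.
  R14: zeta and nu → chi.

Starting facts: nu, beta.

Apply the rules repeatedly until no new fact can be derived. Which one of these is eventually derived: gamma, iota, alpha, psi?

iota

From nu and beta, R11 gives zeta.
zeta and nu hold, so chi follows (R14).
chi and nu hold, so lambda follows (R1).
zeta and lambda hold, so omega follows (R3).
beta and omega hold, so mu follows (R4).
nu and mu hold, so iota follows (R5).
gamma would need kappa, iota, and chi (R8), but kappa is never established. alpha would need theta (R2), but theta is never established. psi would need iota, kappa, and beta (R7), but kappa is never established.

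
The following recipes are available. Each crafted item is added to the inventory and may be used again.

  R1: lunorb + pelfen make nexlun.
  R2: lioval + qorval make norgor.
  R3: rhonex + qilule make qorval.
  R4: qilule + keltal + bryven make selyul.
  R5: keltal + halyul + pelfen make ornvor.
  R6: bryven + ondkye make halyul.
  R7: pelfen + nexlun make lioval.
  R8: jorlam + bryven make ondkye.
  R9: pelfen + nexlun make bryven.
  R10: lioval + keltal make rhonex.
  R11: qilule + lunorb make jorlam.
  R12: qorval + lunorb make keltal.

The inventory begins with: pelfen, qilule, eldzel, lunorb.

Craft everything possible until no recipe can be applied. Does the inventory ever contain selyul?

No

selyul would need qilule, keltal, and bryven (R4), but keltal is never obtained.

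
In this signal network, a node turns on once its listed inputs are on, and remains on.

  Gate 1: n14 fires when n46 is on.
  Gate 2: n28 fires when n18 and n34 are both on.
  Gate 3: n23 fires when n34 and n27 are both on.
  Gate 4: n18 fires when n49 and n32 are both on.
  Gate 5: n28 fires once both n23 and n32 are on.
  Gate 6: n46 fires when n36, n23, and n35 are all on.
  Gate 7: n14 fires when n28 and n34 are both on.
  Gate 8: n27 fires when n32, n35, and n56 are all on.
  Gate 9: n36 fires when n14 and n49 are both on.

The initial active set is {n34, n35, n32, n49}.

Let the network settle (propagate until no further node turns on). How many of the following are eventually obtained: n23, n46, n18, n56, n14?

n49 and n32 are on, so n18 fires (Gate 4).
Gate 2: n18 and n34 on → n28 on.
Gate 7: n28 and n34 on → n14 on.
n23 would need n34 and n27 (Gate 3), but n27 never turns on.
n46 would need n36, n23, and n35 (Gate 6), but n23 never turns on.
n18: reached.
No rule produces n56, and it is not given.
n14: reached.
Reached: n18 and n14 — 2 of the 5.

2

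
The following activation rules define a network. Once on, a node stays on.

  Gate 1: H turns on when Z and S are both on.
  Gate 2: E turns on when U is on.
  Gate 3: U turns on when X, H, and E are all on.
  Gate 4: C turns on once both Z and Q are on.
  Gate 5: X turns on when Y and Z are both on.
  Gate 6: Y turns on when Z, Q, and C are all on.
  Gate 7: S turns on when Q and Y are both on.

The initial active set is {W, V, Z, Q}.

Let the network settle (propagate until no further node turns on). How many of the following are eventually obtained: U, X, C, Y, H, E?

Z and Q are on, so C turns on (Gate 4).
Z, Q, and C are on, so Y turns on (Gate 6).
Q and Y are on, so S turns on (Gate 7).
Y and Z are on, so X turns on (Gate 5).
Z and S are on, so H turns on (Gate 1).
U would need X, H, and E (Gate 3), but E never turns on.
X: reached.
C: reached.
Y: reached.
H: reached.
E would need U (Gate 2), but U never turns on.
Reached: X, C, Y, and H — 4 of the 6.

4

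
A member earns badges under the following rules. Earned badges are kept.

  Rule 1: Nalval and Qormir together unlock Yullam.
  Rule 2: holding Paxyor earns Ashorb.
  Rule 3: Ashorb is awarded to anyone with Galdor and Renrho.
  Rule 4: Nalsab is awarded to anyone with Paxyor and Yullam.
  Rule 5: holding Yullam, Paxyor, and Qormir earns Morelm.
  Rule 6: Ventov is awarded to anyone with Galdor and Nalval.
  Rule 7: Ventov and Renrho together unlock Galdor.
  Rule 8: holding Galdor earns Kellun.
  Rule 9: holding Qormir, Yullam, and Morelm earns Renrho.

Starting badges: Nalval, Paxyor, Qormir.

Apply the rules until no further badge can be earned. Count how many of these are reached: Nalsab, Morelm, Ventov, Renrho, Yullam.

4

With Nalval and Qormir, Yullam is earned (Rule 1).
With Yullam, Paxyor, and Qormir, Morelm is earned (Rule 5).
With Paxyor and Yullam, Nalsab is earned (Rule 4).
With Qormir, Yullam, and Morelm, Renrho is earned (Rule 9).
Nalsab: reached.
Morelm: reached.
Ventov would need Galdor and Nalval (Rule 6), but Galdor is never earned.
Renrho: reached.
Yullam: reached.
Reached: Nalsab, Morelm, Renrho, and Yullam — 4 of the 5.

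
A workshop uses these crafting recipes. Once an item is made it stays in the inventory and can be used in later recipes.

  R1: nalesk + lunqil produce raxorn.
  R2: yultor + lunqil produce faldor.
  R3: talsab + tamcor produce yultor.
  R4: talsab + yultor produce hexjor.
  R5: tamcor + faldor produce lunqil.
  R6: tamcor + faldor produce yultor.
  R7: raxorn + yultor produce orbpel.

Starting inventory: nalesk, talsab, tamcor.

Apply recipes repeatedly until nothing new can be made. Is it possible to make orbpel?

No

orbpel would need raxorn and yultor (R7), but raxorn is never obtained.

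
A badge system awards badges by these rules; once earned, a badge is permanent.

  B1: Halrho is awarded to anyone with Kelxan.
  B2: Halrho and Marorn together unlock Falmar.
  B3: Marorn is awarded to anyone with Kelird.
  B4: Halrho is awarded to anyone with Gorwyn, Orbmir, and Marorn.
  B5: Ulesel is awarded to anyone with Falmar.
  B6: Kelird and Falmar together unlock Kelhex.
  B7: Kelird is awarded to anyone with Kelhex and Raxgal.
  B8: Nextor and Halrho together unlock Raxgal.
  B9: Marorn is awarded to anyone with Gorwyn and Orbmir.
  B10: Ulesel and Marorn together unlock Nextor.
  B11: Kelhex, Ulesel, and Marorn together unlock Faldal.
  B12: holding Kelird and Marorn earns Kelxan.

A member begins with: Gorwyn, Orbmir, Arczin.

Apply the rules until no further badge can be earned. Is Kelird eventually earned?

Kelird would need Kelhex and Raxgal (B7), but Kelhex is never earned.

No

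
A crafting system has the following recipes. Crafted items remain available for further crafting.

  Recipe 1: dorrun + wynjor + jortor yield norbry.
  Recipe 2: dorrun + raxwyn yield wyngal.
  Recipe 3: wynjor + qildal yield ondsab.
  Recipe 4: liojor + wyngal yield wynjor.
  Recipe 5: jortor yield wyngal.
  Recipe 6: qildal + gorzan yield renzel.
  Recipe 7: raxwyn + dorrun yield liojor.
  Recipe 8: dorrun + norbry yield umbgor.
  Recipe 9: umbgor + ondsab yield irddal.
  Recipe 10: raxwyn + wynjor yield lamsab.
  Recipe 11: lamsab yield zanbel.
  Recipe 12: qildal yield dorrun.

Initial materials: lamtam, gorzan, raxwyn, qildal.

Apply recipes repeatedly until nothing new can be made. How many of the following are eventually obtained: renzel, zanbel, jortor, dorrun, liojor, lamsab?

Using Recipe 6, qildal and gorzan make renzel.
Using Recipe 12, qildal makes dorrun.
Using Recipe 7, raxwyn and dorrun make liojor.
Using Recipe 2, dorrun and raxwyn make wyngal.
Using Recipe 4, liojor and wyngal make wynjor.
Using Recipe 10, raxwyn and wynjor make lamsab.
Using Recipe 11, lamsab makes zanbel.
renzel: reached.
zanbel: reached.
No rule produces jortor, and it is not given.
dorrun: reached.
liojor: reached.
lamsab: reached.
Reached: renzel, zanbel, dorrun, liojor, and lamsab — 5 of the 6.

5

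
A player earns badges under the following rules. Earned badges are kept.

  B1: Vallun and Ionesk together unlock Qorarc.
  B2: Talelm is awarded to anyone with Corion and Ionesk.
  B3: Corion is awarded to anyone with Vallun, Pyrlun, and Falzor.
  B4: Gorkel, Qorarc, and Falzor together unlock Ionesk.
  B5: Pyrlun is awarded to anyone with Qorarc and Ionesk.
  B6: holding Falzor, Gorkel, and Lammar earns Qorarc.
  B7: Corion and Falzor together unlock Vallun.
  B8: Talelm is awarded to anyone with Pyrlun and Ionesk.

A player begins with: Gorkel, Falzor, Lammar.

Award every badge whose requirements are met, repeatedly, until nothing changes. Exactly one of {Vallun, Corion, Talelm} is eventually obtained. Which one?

With Falzor, Gorkel, and Lammar, Qorarc is earned (B6).
With Gorkel, Qorarc, and Falzor, Ionesk is earned (B4).
With Qorarc and Ionesk, Pyrlun is earned (B5).
With Pyrlun and Ionesk, Talelm is earned (B8).
Vallun would need Corion and Falzor (B7), but Corion is never earned. Corion would need Vallun, Pyrlun, and Falzor (B3), but Vallun is never earned.

Talelm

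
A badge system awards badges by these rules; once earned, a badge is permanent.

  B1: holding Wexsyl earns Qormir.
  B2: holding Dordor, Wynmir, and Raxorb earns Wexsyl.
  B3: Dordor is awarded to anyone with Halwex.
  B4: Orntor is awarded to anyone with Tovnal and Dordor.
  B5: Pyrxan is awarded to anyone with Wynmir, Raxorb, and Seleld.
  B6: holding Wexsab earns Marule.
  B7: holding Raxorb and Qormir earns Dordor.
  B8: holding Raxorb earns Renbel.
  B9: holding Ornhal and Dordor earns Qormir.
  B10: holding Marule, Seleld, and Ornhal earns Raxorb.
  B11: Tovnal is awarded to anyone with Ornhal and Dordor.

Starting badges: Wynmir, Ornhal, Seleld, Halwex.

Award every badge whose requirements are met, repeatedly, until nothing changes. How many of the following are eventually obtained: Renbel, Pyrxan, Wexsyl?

Renbel would need Raxorb (B8), but Raxorb is never earned.
Pyrxan would need Wynmir, Raxorb, and Seleld (B5), but Raxorb is never earned.
Wexsyl would need Dordor, Wynmir, and Raxorb (B2), but Raxorb is never earned.
None of the 3 are reached.

0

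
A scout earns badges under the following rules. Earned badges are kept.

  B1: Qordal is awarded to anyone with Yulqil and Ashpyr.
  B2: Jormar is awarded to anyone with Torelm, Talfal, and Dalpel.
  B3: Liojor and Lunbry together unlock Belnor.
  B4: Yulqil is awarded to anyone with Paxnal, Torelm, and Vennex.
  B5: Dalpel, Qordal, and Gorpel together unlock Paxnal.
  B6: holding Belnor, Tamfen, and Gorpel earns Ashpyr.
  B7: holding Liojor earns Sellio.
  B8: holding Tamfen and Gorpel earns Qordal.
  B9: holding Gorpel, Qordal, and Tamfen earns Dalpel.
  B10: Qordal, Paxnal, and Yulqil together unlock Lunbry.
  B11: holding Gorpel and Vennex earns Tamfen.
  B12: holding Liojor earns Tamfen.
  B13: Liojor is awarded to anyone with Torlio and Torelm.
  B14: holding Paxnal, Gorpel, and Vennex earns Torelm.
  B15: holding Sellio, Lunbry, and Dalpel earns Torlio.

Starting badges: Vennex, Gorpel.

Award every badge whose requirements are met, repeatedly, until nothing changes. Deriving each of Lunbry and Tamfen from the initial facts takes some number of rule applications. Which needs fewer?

Tamfen

Tamfen: With Gorpel and Vennex, Tamfen is earned (B11). [1 rule application]
Lunbry: With Gorpel and Vennex, Tamfen is earned (B11). With Tamfen and Gorpel, Qordal is earned (B8). With Gorpel, Qordal, and Tamfen, Dalpel is earned (B9). With Dalpel, Qordal, and Gorpel, Paxnal is earned (B5). With Paxnal, Gorpel, and Vennex, Torelm is earned (B14). With Paxnal, Torelm, and Vennex, Yulqil is earned (B4). With Qordal, Paxnal, and Yulqil, Lunbry is earned (B10). [7 rule applications]
Tamfen needs fewer.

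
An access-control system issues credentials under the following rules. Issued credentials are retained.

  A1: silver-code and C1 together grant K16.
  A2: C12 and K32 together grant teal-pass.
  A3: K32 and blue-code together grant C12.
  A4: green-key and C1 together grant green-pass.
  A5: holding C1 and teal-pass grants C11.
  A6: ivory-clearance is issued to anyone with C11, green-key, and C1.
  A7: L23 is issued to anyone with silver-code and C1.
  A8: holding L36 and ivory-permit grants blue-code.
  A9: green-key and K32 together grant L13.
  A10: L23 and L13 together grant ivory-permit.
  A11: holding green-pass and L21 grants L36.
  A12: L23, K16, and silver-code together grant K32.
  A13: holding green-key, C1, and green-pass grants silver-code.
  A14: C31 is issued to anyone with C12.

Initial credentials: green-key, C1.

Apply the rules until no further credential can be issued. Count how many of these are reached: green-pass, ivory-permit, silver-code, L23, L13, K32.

6

Holding green-key and C1 grants green-pass (A4).
Holding green-key, C1, and green-pass grants silver-code (A13).
Holding silver-code and C1 grants L23 (A7).
Holding silver-code and C1 grants K16 (A1).
Holding L23, K16, and silver-code grants K32 (A12).
Holding green-key and K32 grants L13 (A9).
Holding L23 and L13 grants ivory-permit (A10).
green-pass: reached.
ivory-permit: reached.
silver-code: reached.
L23: reached.
L13: reached.
K32: reached.
All 6 are reached.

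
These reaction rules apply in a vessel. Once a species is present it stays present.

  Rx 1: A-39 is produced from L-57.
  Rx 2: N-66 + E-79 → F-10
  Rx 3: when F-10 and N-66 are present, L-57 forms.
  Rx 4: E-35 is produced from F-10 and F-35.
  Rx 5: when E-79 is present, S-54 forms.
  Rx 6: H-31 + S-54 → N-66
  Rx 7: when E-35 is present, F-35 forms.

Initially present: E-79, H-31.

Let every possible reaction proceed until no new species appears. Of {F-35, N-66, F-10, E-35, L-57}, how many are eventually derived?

E-79 present → S-54 forms (Rx 5).
H-31 and S-54 present → N-66 forms (Rx 6).
N-66 and E-79 present → F-10 forms (Rx 2).
F-10 and N-66 present → L-57 forms (Rx 3).
F-35 would need E-35 (Rx 7), but E-35 never forms.
N-66: reached.
F-10: reached.
E-35 would need F-10 and F-35 (Rx 4), but F-35 never forms.
L-57: reached.
Reached: N-66, F-10, and L-57 — 3 of the 5.

3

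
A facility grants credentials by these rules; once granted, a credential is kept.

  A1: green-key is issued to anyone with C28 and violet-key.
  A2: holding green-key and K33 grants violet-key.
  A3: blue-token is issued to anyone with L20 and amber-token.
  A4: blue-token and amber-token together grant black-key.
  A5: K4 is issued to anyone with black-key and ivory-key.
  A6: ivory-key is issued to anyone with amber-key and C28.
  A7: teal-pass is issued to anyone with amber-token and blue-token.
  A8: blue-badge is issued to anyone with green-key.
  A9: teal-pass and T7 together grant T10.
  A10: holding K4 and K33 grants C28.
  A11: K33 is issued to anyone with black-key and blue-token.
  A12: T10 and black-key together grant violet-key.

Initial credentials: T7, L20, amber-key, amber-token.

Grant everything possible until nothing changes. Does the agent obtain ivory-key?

ivory-key would need amber-key and C28 (A6), but C28 is never granted.

No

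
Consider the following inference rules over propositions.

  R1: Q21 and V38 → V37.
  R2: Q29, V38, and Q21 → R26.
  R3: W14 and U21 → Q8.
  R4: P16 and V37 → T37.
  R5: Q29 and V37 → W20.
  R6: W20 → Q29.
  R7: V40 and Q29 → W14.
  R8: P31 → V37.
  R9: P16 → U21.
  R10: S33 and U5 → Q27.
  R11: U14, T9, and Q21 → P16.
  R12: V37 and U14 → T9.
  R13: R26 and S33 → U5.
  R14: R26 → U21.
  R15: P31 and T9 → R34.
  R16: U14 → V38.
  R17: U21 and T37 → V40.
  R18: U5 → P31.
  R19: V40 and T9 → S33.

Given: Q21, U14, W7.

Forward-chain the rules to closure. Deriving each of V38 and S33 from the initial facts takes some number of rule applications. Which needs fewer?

V38: From U14, R16 gives V38. [1 rule application]
S33: U14 holds, so V38 follows (R16). From Q21 and V38, R1 gives V37. From V37 and U14, R12 gives T9. U14, T9, and Q21 hold, so P16 follows (R11). P16 and V37 hold, so T37 follows (R4). From P16, R9 gives U21. U21 and T37 hold, so V40 follows (R17). From V40 and T9, R19 gives S33. [8 rule applications]
V38 needs fewer.

V38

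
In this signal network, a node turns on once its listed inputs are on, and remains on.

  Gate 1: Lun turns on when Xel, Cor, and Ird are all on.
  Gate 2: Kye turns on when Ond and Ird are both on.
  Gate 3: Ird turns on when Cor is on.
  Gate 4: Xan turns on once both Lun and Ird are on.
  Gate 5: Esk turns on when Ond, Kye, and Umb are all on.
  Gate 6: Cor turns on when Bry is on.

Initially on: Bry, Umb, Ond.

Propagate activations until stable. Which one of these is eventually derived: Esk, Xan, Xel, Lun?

Bry is on, so Cor turns on (Gate 6).
Gate 3: Cor on → Ird on.
Gate 2: Ond and Ird on → Kye on.
Gate 5: Ond, Kye, and Umb on → Esk on.
Lun would need Xel, Cor, and Ird (Gate 1), but Xel never turns on. Xan would need Lun and Ird (Gate 4), but Lun never turns on. No rule produces Xel, and it is not given.

Esk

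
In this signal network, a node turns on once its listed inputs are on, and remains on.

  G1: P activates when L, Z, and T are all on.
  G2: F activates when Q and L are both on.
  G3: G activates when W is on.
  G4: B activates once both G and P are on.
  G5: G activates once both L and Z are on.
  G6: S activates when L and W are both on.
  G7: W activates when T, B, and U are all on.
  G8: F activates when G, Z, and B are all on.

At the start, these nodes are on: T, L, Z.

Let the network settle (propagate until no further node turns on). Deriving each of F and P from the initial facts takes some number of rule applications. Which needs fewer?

P: G1: L, Z, and T on → P on. [1 rule application]
F: G5: L and Z on → G on. L, Z, and T are on, so P activates (G1). G and P are on, so B activates (G4). G, Z, and B are on, so F activates (G8). [4 rule applications]
P needs fewer.

P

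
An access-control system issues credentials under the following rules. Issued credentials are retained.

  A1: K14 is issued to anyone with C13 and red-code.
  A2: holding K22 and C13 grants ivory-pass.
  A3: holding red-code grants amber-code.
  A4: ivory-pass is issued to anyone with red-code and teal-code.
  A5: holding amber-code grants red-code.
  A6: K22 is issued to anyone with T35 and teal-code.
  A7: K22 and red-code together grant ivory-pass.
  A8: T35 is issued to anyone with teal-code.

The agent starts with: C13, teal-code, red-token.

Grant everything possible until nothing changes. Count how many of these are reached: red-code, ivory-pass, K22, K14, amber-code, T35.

Holding teal-code grants T35 (A8).
Holding T35 and teal-code grants K22 (A6).
Holding K22 and C13 grants ivory-pass (A2).
red-code would need amber-code (A5), but amber-code is never granted.
ivory-pass: reached.
K22: reached.
K14 would need C13 and red-code (A1), but red-code is never granted.
amber-code would need red-code (A3), but red-code is never granted.
T35: reached.
Reached: ivory-pass, K22, and T35 — 3 of the 6.

3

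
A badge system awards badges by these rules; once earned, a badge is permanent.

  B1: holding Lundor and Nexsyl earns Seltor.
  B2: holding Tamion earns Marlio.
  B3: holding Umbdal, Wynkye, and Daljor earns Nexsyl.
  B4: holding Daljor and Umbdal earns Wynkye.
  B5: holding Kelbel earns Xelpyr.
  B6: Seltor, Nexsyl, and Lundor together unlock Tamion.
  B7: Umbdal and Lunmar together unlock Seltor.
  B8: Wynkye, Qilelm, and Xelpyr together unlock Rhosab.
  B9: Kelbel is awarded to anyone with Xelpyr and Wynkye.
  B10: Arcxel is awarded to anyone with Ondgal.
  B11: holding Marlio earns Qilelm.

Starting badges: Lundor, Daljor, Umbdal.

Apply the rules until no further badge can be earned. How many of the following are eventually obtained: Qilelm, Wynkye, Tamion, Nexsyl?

4

With Daljor and Umbdal, Wynkye is earned (B4).
With Umbdal, Wynkye, and Daljor, Nexsyl is earned (B3).
With Lundor and Nexsyl, Seltor is earned (B1).
With Seltor, Nexsyl, and Lundor, Tamion is earned (B6).
With Tamion, Marlio is earned (B2).
With Marlio, Qilelm is earned (B11).
Qilelm: reached.
Wynkye: reached.
Tamion: reached.
Nexsyl: reached.
All 4 are reached.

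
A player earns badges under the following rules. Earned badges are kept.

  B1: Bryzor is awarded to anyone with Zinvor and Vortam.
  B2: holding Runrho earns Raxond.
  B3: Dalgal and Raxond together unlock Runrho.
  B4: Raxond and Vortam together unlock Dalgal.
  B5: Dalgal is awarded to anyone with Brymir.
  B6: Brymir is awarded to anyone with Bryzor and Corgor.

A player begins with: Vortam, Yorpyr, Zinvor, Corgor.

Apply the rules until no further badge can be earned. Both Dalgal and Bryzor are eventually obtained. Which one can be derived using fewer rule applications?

Bryzor: With Zinvor and Vortam, Bryzor is earned (B1). [1 rule application]
Dalgal: With Zinvor and Vortam, Bryzor is earned (B1). With Bryzor and Corgor, Brymir is earned (B6). With Brymir, Dalgal is earned (B5). [3 rule applications]
Bryzor needs fewer.

Bryzor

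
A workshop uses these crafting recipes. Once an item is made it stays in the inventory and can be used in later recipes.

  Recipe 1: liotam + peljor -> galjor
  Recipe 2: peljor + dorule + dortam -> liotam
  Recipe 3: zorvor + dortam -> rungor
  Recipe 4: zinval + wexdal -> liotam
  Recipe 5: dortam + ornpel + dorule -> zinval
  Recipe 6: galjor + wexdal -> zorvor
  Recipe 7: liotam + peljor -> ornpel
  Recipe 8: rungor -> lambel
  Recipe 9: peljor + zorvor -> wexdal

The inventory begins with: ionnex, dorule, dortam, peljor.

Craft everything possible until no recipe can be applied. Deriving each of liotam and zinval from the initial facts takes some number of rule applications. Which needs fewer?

liotam

liotam: Using Recipe 2, peljor, dorule, and dortam make liotam. [1 rule application]
zinval: peljor + dorule + dortam -> liotam (Recipe 2). liotam + peljor -> ornpel (Recipe 7). Using Recipe 5, dortam, ornpel, and dorule make zinval. [3 rule applications]
liotam needs fewer.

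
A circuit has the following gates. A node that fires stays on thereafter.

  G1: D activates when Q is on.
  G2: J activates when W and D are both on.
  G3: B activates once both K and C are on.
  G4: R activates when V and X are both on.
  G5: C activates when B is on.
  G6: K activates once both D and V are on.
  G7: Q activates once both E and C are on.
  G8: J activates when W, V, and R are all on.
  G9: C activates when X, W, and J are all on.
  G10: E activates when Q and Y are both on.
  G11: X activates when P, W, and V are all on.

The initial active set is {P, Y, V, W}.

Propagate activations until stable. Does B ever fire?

B would need K and C (G3), but K never turns on.

No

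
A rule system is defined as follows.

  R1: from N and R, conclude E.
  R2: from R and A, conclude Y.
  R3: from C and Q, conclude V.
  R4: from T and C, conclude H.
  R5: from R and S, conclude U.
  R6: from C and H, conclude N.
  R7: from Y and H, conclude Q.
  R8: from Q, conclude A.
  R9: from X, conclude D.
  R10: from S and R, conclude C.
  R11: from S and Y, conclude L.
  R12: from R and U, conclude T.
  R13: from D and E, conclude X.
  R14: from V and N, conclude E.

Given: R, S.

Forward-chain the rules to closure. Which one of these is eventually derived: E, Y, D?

S and R hold, so C follows (R10).
From R and S, R5 gives U.
R and U hold, so T follows (R12).
T and C hold, so H follows (R4).
C and H hold, so N follows (R6).
N and R hold, so E follows (R1).
Y would need R and A (R2), but A is never established. D would need X (R9), but X is never established.

E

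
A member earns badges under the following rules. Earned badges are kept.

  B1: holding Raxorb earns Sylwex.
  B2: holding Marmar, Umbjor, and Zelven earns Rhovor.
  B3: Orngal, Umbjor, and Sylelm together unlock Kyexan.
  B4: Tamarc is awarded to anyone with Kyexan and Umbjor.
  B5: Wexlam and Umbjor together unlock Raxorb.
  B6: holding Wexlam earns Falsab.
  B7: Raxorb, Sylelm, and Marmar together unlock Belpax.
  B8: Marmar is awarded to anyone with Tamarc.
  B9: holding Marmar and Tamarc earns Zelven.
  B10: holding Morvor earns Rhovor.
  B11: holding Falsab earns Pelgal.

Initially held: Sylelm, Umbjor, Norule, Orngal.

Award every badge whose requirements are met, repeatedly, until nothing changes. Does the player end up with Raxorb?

No

Raxorb would need Wexlam and Umbjor (B5), but Wexlam is never earned.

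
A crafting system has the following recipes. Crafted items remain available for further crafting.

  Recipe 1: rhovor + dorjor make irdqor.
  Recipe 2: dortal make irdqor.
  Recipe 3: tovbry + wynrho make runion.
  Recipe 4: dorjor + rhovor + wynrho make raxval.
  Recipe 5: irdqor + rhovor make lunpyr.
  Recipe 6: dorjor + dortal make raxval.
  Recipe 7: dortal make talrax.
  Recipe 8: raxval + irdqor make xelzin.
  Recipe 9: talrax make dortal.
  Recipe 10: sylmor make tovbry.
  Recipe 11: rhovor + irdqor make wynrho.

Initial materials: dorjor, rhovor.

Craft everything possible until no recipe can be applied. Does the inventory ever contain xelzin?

Yes

Using Recipe 1, rhovor and dorjor make irdqor.
Using Recipe 11, rhovor and irdqor make wynrho.
Using Recipe 4, dorjor, rhovor, and wynrho make raxval.
Using Recipe 8, raxval and irdqor make xelzin.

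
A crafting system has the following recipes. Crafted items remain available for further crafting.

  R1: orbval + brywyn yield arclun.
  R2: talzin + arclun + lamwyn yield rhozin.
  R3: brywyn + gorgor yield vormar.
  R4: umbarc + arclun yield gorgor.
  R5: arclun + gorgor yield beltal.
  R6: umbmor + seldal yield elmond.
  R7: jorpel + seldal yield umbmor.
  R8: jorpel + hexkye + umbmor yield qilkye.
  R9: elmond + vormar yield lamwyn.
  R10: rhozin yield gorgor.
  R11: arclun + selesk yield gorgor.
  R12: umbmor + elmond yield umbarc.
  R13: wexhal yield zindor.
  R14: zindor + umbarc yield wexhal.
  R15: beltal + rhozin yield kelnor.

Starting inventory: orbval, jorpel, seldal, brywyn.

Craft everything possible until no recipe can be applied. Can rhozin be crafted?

No

rhozin would need talzin, arclun, and lamwyn (R2), but talzin is never obtained.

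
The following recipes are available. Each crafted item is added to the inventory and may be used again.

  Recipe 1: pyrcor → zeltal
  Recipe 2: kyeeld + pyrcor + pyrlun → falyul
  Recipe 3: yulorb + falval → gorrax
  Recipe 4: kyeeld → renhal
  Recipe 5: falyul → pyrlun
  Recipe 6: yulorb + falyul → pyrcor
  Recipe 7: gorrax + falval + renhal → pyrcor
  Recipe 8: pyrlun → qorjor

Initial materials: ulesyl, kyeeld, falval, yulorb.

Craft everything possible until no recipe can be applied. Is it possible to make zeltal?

Using Recipe 3, yulorb and falval make gorrax.
kyeeld → renhal (Recipe 4).
Using Recipe 7, gorrax, falval, and renhal make pyrcor.
Using Recipe 1, pyrcor makes zeltal.

Yes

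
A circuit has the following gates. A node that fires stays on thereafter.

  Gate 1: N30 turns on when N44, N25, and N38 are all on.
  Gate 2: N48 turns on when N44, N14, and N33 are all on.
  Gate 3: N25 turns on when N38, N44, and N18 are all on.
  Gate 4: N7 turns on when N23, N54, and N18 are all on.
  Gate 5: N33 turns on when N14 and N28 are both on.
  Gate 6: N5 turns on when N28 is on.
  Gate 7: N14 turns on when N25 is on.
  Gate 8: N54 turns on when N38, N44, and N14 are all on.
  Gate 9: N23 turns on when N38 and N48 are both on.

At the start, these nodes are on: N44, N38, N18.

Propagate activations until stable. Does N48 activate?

N48 would need N44, N14, and N33 (Gate 2), but N33 never turns on.

No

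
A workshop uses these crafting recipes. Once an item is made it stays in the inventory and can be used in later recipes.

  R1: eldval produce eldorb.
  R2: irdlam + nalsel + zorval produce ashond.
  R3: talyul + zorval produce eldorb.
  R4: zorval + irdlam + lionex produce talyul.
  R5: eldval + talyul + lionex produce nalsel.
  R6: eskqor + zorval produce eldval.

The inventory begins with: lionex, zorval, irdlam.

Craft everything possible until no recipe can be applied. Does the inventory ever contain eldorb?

Using R4, zorval, irdlam, and lionex make talyul.
talyul + zorval → eldorb (R3).

Yes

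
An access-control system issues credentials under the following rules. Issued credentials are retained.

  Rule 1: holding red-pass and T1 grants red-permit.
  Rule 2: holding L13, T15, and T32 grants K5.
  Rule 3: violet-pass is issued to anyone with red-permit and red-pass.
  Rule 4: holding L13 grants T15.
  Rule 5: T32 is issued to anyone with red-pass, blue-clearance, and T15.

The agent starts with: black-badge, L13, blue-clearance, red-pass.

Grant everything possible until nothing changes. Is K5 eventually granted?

Yes

Holding L13 grants T15 (Rule 4).
Holding red-pass, blue-clearance, and T15 grants T32 (Rule 5).
Holding L13, T15, and T32 grants K5 (Rule 2).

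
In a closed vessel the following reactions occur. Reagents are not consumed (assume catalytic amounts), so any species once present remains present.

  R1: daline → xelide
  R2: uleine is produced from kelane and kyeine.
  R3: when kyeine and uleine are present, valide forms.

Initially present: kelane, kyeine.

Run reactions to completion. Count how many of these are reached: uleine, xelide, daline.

1

kelane and kyeine present → uleine forms (R2).
uleine: reached.
xelide would need daline (R1), but daline never forms.
No rule produces daline, and it is not given.
Reached: uleine — 1 of the 3.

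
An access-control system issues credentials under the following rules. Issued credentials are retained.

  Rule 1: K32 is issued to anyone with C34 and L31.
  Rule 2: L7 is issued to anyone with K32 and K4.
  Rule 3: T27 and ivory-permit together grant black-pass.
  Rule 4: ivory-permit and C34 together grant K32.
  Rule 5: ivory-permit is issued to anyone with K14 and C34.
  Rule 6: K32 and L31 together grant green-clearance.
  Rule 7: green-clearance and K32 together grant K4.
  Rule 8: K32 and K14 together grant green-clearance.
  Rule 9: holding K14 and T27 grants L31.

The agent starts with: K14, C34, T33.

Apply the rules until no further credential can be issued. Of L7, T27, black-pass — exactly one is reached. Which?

Holding K14 and C34 grants ivory-permit (Rule 5).
Holding ivory-permit and C34 grants K32 (Rule 4).
Holding K32 and K14 grants green-clearance (Rule 8).
Holding green-clearance and K32 grants K4 (Rule 7).
Holding K32 and K4 grants L7 (Rule 2).
black-pass would need T27 and ivory-permit (Rule 3), but T27 is never granted. No rule produces T27, and it is not given.

L7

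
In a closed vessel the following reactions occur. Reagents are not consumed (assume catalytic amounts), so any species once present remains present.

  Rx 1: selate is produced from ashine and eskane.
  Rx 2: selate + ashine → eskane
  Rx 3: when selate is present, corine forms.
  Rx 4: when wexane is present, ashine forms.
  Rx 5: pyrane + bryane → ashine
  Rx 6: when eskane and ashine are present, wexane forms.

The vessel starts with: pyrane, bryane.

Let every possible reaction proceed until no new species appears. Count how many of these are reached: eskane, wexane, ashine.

pyrane and bryane present → ashine forms (Rx 5).
eskane would need selate and ashine (Rx 2), but selate never forms.
wexane would need eskane and ashine (Rx 6), but eskane never forms.
ashine: reached.
Reached: ashine — 1 of the 3.

1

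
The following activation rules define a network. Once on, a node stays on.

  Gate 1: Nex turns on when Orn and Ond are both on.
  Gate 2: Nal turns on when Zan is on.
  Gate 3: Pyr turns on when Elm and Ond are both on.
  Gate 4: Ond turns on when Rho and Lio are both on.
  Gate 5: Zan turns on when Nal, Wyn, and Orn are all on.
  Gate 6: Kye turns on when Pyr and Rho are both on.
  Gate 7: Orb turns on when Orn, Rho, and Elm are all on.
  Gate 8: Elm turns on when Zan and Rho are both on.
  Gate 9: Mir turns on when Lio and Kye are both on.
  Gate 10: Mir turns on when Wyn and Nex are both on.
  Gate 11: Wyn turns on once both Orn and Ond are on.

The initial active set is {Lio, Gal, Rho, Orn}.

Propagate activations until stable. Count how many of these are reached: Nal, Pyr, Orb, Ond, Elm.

Rho and Lio are on, so Ond turns on (Gate 4).
Nal would need Zan (Gate 2), but Zan never turns on.
Pyr would need Elm and Ond (Gate 3), but Elm never turns on.
Orb would need Orn, Rho, and Elm (Gate 7), but Elm never turns on.
Ond: reached.
Elm would need Zan and Rho (Gate 8), but Zan never turns on.
Reached: Ond — 1 of the 5.

1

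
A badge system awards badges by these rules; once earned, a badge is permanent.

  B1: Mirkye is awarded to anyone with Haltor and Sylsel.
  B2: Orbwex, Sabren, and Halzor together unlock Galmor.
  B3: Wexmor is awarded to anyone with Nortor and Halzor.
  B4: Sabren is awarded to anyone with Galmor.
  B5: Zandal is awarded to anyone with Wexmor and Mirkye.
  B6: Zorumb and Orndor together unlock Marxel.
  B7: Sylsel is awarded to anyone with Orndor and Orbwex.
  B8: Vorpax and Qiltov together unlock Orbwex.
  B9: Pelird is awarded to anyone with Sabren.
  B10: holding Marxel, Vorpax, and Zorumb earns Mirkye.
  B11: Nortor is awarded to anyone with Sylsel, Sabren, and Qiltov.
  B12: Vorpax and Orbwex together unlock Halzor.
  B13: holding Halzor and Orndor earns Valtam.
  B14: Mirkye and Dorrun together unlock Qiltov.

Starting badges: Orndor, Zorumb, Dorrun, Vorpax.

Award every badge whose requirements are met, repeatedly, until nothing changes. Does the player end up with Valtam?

With Zorumb and Orndor, Marxel is earned (B6).
With Marxel, Vorpax, and Zorumb, Mirkye is earned (B10).
With Mirkye and Dorrun, Qiltov is earned (B14).
With Vorpax and Qiltov, Orbwex is earned (B8).
With Vorpax and Orbwex, Halzor is earned (B12).
With Halzor and Orndor, Valtam is earned (B13).

Yes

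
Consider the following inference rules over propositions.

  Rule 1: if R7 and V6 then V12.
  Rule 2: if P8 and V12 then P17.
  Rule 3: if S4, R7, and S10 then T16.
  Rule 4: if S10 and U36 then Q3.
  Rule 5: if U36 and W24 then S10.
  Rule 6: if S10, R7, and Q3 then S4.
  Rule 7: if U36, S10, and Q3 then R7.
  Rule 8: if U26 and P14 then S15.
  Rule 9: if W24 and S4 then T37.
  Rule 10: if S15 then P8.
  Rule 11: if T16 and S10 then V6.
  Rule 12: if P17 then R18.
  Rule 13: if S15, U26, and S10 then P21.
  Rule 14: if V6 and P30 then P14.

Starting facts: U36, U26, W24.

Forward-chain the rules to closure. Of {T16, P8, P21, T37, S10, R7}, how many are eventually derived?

4

U36 and W24 hold, so S10 follows (Rule 5).
From S10 and U36, Rule 4 gives Q3.
U36, S10, and Q3 hold, so R7 follows (Rule 7).
From S10, R7, and Q3, Rule 6 gives S4.
From S4, R7, and S10, Rule 3 gives T16.
W24 and S4 hold, so T37 follows (Rule 9).
T16: reached.
P8 would need S15 (Rule 10), but S15 is never established.
P21 would need S15, U26, and S10 (Rule 13), but S15 is never established.
T37: reached.
S10: reached.
R7: reached.
Reached: T16, T37, S10, and R7 — 4 of the 6.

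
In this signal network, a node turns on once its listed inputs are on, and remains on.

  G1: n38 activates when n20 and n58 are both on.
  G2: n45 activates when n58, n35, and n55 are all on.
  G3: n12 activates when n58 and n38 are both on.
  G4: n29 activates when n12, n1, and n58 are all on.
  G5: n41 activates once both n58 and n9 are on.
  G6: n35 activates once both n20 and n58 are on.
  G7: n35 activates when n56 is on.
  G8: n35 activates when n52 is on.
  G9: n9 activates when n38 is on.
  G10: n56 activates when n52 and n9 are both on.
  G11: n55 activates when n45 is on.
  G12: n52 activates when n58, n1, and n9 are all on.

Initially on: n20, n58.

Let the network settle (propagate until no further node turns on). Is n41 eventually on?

Yes

G1: n20 and n58 on → n38 on.
G9: n38 on → n9 on.
G5: n58 and n9 on → n41 on.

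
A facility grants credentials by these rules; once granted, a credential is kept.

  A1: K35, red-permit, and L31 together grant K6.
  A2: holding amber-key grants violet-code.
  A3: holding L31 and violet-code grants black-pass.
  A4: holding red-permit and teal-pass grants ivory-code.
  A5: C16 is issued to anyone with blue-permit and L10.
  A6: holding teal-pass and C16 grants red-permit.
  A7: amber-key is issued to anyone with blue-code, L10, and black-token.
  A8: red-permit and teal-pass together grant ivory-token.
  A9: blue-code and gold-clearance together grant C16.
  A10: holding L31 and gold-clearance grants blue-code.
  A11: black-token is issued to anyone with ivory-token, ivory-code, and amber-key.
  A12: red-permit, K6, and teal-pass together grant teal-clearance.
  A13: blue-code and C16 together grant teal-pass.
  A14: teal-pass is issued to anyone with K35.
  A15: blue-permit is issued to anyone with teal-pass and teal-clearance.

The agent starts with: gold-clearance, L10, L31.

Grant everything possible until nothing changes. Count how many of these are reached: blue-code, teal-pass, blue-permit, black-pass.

2

Holding L31 and gold-clearance grants blue-code (A10).
Holding blue-code and gold-clearance grants C16 (A9).
Holding blue-code and C16 grants teal-pass (A13).
blue-code: reached.
teal-pass: reached.
blue-permit would need teal-pass and teal-clearance (A15), but teal-clearance is never granted.
black-pass would need L31 and violet-code (A3), but violet-code is never granted.
Reached: blue-code and teal-pass — 2 of the 4.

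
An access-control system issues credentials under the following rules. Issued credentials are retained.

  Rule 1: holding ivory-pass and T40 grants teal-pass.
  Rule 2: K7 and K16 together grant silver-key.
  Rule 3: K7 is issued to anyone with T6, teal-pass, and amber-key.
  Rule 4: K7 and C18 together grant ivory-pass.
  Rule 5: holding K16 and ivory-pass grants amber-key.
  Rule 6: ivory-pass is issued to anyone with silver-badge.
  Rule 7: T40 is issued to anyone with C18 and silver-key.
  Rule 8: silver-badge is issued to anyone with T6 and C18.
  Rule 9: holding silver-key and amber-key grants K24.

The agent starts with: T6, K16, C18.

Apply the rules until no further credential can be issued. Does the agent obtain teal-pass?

teal-pass would need ivory-pass and T40 (Rule 1), but T40 is never granted.

No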